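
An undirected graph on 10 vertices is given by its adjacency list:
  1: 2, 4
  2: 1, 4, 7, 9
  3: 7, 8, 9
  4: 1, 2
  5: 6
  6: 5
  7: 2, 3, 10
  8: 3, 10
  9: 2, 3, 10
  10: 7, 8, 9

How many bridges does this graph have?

1

The edges on the cycle 2-4-1-2 are not bridges since each lies on that cycle.
But removing 5-6 disconnects 5 from 6 — this is a bridge.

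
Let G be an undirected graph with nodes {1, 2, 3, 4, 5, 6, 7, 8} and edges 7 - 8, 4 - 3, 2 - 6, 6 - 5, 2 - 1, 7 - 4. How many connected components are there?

2

Starting from 1 we can reach 1, 2, 5, 6. That is one component of size 4.
Starting from 3 we can reach 3, 4, 7, 8. That is one component of size 4.
Total: 2 components.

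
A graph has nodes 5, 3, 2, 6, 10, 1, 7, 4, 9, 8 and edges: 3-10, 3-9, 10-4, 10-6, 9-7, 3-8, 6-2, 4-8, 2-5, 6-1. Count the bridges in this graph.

6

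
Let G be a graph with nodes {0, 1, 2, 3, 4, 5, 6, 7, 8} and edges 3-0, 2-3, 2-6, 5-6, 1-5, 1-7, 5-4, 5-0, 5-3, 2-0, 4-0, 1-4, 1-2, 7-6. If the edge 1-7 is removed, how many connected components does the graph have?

1 and 7 are still connected via 1-5-6-7, so the component count stays at 2.

2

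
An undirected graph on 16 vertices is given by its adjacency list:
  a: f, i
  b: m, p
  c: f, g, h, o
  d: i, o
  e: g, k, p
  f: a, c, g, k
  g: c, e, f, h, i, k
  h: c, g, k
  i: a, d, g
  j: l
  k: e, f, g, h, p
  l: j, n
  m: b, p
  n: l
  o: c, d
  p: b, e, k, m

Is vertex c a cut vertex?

No

Deleting c leaves 2 components (was 2), so c is not a cut vertex.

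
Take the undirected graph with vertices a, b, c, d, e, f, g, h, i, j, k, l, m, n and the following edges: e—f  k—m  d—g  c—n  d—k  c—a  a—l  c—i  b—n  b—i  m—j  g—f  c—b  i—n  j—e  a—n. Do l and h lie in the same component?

The component containing l is {a, b, c, i, l, n}, and h is not in it.

No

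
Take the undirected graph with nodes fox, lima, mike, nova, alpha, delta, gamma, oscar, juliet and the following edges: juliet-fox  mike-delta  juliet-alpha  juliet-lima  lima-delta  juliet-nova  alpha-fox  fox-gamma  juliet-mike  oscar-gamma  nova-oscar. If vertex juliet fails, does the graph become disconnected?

Yes

Deleting juliet raises the number of components from 1 to 2, so juliet is a cut vertex.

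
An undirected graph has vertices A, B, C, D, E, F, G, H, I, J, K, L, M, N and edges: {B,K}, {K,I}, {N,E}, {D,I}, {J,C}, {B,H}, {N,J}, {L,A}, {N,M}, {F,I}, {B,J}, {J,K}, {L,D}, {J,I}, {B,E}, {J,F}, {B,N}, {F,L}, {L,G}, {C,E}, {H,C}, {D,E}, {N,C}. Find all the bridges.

The edges on the cycle B-N-J-B are not bridges since each lies on that cycle.
But removing A—L disconnects A from L; removing G—L disconnects G from L; removing M—N disconnects M from N — these are bridges.

A-L, G-L, M-N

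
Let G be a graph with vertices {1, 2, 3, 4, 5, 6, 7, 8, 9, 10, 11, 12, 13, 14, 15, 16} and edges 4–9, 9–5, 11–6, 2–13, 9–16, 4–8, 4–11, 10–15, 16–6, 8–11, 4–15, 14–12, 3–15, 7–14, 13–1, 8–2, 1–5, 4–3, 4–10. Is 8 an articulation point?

No

Deleting 8 leaves 2 components (was 2), so 8 is not a cut vertex.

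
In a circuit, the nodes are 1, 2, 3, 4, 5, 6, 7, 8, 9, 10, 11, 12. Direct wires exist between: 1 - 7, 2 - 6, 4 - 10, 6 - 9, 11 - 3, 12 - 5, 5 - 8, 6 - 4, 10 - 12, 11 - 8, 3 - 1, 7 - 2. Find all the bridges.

6-9

The edges on the cycle 11-3-1-7-2-6-4-10-12-5-8-11 are not bridges since each lies on that cycle.
But removing 9 - 6 disconnects 9 from 6 — this is a bridge.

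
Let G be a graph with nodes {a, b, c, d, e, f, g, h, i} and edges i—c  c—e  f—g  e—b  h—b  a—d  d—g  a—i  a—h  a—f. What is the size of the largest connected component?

9

Starting from a we can reach a, b, c, d, e, f, g, h, i. That is one component of size 9.
The largest has 9 vertices.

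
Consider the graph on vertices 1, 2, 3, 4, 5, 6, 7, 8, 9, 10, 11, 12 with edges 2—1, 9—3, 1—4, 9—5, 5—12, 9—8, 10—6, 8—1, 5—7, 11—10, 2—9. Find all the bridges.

1-4, 10-11, 10-6, 12-5, 3-9, 5-7, 5-9

The edges on the cycle 2-9-8-1-2 are not bridges since each lies on that cycle.
But removing 9—5 disconnects 9 from 5; removing 5—7 disconnects 5 from 7; removing 11—10 disconnects 11 from 10; removing 1—4 disconnects 1 from 4 — these are bridges.
In total 7 edges are bridges.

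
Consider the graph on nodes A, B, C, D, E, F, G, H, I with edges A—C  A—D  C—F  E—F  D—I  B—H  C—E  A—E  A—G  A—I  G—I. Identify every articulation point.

A

Removing A increases the component count from 2 to 3, so A is a cut vertex.
By contrast removing E leaves 2 components; it is not a cut vertex. No other vertex is a cut vertex either.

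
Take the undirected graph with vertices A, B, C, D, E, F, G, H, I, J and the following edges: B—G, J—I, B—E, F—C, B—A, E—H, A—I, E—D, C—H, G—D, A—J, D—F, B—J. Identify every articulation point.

B

Removing B increases the component count from 1 to 2, so B is a cut vertex.
By contrast removing I leaves 1 component; it is not a cut vertex. No other vertex is a cut vertex either.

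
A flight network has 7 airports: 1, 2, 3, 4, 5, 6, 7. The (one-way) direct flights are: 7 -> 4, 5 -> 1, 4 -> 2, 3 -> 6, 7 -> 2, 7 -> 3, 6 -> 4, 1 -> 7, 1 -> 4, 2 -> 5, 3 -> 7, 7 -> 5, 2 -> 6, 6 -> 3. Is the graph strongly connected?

Yes

From 7 we can reach every vertex (1, 2, 3, 4, 5, 6, 7), and every vertex can reach 7 (1, 2, 3, 4, 5, 6, 7). So the whole graph is one strongly connected component.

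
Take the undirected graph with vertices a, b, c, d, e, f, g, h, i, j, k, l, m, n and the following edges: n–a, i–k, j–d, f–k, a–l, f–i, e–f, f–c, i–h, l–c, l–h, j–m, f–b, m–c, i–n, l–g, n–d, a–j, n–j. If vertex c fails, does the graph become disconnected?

No

Deleting c leaves 1 component (was 1) (its neighbors f, l, m remain connected to each other), so c is not a cut vertex.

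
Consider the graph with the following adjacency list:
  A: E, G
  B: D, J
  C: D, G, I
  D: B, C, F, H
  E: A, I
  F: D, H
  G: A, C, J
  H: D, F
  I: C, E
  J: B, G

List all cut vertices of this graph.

Removing D increases the component count from 1 to 2, so D is a cut vertex.
By contrast removing B leaves 1 component; it is not a cut vertex. No other vertex is a cut vertex either.

D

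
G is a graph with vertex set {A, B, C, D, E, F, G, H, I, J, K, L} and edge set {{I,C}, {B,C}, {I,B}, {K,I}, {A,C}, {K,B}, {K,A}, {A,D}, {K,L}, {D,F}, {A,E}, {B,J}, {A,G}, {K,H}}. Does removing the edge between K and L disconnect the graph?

Removing K-L leaves no path between K and L: the component count goes from 1 to 2. So it is a bridge.

Yes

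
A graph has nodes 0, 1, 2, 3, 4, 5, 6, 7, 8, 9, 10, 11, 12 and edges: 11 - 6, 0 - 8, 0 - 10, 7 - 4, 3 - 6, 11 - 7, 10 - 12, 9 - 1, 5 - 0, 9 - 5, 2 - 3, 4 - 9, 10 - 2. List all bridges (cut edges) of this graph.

0-8, 1-9, 10-12

The edges on the cycle 11-7-4-9-5-0-10-2-3-6-11 are not bridges since each lies on that cycle.
But removing 8 - 0 disconnects 8 from 0; removing 1 - 9 disconnects 1 from 9; removing 12 - 10 disconnects 12 from 10 — these are bridges.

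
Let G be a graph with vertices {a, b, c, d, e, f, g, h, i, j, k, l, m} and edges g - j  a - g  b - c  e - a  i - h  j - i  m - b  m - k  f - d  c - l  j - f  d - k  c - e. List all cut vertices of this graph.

c, i, j

Removing c increases the component count from 1 to 2, so c is a cut vertex.
Removing i increases the component count from 1 to 2, so i is a cut vertex.
Removing j increases the component count from 1 to 2, so j is a cut vertex.
By contrast removing f leaves 1 component; it is not a cut vertex. No other vertex is a cut vertex either.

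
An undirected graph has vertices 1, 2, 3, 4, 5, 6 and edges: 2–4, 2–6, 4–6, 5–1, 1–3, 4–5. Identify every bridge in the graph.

1-3, 1-5, 4-5

The edges on the cycle 2-4-6-2 are not bridges since each lies on that cycle.
But removing 5–1 disconnects 5 from 1; removing 4–5 disconnects 4 from 5; removing 1–3 disconnects 1 from 3 — these are bridges.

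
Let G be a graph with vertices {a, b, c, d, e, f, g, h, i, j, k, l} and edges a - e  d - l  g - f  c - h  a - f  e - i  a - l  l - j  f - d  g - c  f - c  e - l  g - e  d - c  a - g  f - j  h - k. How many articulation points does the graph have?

Removing c increases the component count from 2 to 3, so c is a cut vertex.
Removing e increases the component count from 2 to 3, so e is a cut vertex.
Removing h increases the component count from 2 to 3, so h is a cut vertex.
By contrast removing i leaves 2 components; it is not a cut vertex. No other vertex is a cut vertex either.

3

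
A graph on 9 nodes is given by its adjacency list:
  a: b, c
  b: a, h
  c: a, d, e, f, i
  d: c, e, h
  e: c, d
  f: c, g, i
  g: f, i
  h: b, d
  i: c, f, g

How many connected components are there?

1

Starting from a we can reach a, b, c, d, e, f, g, h, i. That is one component of size 9.
Total: 1 component.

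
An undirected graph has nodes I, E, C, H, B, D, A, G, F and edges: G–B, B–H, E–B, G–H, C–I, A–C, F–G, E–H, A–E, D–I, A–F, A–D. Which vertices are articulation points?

A

Removing A increases the component count from 1 to 2, so A is a cut vertex.
By contrast removing D leaves 1 component; it is not a cut vertex. No other vertex is a cut vertex either.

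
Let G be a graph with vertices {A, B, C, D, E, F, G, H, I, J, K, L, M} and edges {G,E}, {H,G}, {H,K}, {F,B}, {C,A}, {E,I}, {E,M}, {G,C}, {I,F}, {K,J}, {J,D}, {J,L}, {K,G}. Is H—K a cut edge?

No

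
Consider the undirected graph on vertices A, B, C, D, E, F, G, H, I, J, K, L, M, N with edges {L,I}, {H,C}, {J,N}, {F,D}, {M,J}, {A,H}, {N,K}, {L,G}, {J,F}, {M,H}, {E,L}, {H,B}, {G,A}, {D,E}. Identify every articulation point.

Removing H increases the component count from 1 to 3, so H is a cut vertex.
Removing J increases the component count from 1 to 2, so J is a cut vertex.
Removing L increases the component count from 1 to 2, so L is a cut vertex.
Likewise N is a cut vertex.
By contrast removing A leaves 1 component; it is not a cut vertex. No other vertex is a cut vertex either.

H, J, L, N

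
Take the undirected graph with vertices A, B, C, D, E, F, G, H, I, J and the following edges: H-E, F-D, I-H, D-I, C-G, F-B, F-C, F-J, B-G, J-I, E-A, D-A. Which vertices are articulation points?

F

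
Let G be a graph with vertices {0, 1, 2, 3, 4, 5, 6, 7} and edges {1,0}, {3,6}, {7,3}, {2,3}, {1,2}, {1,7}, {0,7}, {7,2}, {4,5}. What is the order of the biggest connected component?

6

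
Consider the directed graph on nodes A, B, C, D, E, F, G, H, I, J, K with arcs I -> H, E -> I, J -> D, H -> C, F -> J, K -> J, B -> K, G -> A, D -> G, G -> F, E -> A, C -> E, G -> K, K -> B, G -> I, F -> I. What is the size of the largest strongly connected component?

6

{B, D, F, G, J, K} are all mutually reachable — one SCC of size 6.
{C, E, H, I} are all mutually reachable — one SCC of size 4.
{A} is an SCC by itself.
The largest has 6 vertices.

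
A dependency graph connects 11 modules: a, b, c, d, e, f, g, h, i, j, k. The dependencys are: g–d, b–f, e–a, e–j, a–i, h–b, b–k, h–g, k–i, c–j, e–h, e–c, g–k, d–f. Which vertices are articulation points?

e

Removing e increases the component count from 1 to 2, so e is a cut vertex.
By contrast removing f leaves 1 component; it is not a cut vertex. No other vertex is a cut vertex either.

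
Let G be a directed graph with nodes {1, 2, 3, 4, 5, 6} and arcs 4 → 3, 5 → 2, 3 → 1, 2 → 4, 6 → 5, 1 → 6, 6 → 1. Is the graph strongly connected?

From 4 we can reach every vertex (1, 2, 3, 4, 5, 6), and every vertex can reach 4 (1, 2, 3, 4, 5, 6). So the whole graph is one strongly connected component.

Yes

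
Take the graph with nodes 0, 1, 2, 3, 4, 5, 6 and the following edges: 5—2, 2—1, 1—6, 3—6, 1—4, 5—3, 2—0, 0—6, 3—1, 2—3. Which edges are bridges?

1-4

The edges on the cycle 5-2-0-6-1-3-5 are not bridges since each lies on that cycle.
But removing 4—1 disconnects 4 from 1 — this is a bridge.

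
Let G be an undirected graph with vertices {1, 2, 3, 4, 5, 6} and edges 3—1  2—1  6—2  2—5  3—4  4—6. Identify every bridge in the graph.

2-5

The edges on the cycle 3-4-6-2-1-3 are not bridges since each lies on that cycle.
But removing 2—5 disconnects 2 from 5 — this is a bridge.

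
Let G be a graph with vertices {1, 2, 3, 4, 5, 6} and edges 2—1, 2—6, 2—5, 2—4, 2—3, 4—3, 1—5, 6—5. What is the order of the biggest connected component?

6

Starting from 1 we can reach 1, 2, 3, 4, 5, 6. That is one component of size 6.
The largest has 6 vertices.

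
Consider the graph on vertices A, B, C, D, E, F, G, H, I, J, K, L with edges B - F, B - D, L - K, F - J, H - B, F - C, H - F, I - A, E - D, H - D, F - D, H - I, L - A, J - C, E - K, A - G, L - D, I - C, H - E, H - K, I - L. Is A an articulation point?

Deleting A raises the number of components from 1 to 2, so A is a cut vertex.

Yes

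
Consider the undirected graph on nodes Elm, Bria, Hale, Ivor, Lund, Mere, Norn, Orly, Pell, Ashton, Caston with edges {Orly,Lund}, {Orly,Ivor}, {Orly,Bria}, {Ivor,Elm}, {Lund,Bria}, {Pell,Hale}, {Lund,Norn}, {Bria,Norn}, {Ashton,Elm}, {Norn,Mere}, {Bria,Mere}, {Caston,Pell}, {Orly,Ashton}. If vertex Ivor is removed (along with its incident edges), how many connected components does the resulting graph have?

2

With Ivor gone, the remaining components are: {Hale, Pell, Caston}; {Elm, Bria, Lund, Mere, Norn, Orly, Ashton}.
That is 2 components.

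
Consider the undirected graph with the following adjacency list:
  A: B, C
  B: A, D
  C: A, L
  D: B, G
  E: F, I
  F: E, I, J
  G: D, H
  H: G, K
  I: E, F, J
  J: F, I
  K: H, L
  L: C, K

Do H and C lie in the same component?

From H we can reach A, B, C, D, G, H, K, L, which includes C.

Yes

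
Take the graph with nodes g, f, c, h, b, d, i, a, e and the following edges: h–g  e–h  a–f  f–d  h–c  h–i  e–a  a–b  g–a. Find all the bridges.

a-b, a-f, c-h, d-f, h-i

The edges on the cycle e-h-g-a-e are not bridges since each lies on that cycle.
But removing h–i disconnects h from i; removing a–b disconnects a from b; removing a–f disconnects a from f; removing h–c disconnects h from c — these are bridges.
In total 5 edges are bridges.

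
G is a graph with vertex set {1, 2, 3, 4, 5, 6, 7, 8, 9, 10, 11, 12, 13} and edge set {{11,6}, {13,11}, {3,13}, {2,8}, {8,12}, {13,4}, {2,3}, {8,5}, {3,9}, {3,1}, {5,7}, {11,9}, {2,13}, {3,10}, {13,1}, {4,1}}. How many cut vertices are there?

5

Removing 2 increases the component count from 1 to 2, so 2 is a cut vertex.
Removing 3 increases the component count from 1 to 2, so 3 is a cut vertex.
Removing 5 increases the component count from 1 to 2, so 5 is a cut vertex.
Likewise 8, 11 are cut vertices.
By contrast removing 9 leaves 1 component; it is not a cut vertex. No other vertex is a cut vertex either.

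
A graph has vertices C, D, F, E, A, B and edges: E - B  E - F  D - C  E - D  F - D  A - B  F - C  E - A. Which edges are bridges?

none

The edges on the cycle E-A-B-E are not bridges since each lies on that cycle.
Every edge lies on some cycle, so there are no bridges.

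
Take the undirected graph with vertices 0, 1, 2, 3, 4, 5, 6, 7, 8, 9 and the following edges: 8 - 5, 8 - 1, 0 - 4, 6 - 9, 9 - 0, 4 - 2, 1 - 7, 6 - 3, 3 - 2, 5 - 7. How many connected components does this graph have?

2

Starting from 1 we can reach 1, 5, 7, 8. That is one component of size 4.
Starting from 0 we can reach 0, 2, 3, 4, 6, 9. That is one component of size 6.
Total: 2 components.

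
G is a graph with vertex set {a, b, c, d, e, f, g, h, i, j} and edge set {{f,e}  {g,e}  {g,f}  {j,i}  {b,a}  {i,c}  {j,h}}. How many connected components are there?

d is isolated — a component by itself.
Starting from a we can reach a, b. That is one component of size 2.
Starting from e we can reach e, f, g. That is one component of size 3.
Starting from c we can reach c, h, i, j. That is one component of size 4.
Total: 4 components.

4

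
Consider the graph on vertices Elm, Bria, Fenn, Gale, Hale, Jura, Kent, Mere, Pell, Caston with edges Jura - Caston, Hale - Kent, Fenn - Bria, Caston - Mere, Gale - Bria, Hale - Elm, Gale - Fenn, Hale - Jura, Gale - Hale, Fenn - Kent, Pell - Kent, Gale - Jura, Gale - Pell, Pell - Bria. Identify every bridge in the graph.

Caston-Jura, Caston-Mere, Elm-Hale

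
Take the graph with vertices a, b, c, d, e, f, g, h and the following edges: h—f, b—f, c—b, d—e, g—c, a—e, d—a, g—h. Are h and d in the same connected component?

The component containing h is {b, c, f, g, h}, and d is not in it.

No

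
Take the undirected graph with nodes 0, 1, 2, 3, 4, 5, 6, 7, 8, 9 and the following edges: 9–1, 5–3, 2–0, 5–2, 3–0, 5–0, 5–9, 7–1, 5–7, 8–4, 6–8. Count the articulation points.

2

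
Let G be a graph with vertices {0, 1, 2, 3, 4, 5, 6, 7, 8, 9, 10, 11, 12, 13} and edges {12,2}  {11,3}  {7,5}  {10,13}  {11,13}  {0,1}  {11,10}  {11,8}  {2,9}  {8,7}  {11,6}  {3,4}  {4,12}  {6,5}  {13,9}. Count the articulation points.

Removing 11 increases the component count from 2 to 3, so 11 is a cut vertex.
By contrast removing 2 leaves 2 components; it is not a cut vertex. No other vertex is a cut vertex either.

1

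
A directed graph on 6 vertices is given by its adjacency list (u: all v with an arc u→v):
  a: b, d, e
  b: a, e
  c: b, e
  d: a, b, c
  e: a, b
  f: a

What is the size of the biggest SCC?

5

{a, b, c, d, e} are all mutually reachable — one SCC of size 5.
{f} is an SCC by itself.
The largest has 5 vertices.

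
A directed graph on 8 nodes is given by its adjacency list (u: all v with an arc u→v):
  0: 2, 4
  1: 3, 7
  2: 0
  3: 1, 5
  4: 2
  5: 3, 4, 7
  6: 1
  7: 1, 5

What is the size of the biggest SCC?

{1, 3, 5, 7} are all mutually reachable — one SCC of size 4.
{0, 2, 4} are all mutually reachable — one SCC of size 3.
{6} is an SCC by itself.
The largest has 4 vertices.

4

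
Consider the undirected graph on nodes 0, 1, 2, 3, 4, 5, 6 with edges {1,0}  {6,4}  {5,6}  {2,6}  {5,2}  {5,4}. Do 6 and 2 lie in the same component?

From 6 we can reach 2, 4, 5, 6, which includes 2.

Yes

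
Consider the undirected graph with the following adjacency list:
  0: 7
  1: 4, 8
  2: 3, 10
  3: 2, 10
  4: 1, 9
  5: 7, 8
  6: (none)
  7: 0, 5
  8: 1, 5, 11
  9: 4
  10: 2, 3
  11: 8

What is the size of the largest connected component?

8

6 is isolated — a component by itself.
Starting from 2 we can reach 2, 3, 10. That is one component of size 3.
Starting from 0 we can reach 0, 1, 4, 5, 7, 8, 9, 11. That is one component of size 8.
The largest has 8 vertices.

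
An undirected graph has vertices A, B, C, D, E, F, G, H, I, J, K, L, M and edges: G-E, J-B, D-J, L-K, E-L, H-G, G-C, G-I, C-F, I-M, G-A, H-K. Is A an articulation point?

No

Deleting A leaves 2 components (was 2), so A is not a cut vertex.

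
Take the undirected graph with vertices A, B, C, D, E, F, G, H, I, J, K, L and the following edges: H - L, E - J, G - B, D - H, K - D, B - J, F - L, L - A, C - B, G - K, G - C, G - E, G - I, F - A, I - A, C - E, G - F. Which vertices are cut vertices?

Removing G increases the component count from 1 to 2, so G is a cut vertex.
By contrast removing D leaves 1 component; it is not a cut vertex. No other vertex is a cut vertex either.

G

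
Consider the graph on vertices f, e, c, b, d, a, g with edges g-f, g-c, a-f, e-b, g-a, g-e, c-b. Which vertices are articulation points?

g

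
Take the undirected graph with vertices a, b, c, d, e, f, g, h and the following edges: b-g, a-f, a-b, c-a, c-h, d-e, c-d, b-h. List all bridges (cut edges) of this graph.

a-f, b-g, c-d, d-e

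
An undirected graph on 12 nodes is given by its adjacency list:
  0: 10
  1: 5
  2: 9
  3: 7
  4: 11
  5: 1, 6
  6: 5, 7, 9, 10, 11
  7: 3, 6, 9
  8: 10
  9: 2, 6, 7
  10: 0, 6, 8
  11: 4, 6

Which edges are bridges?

0-10, 1-5, 10-6, 10-8, 11-4, 11-6, 2-9, 3-7, 5-6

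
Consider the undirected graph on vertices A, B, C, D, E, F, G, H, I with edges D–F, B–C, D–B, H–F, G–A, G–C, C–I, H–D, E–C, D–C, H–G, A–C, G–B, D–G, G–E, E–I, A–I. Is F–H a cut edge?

No

After removing F–H, the path F-D-H still connects them, so the edge is not a bridge.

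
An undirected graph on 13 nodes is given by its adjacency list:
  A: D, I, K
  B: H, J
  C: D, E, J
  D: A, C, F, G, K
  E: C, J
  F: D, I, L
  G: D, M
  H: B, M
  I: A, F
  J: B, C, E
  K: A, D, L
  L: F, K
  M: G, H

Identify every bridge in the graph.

The edges on the cycle C-E-J-C are not bridges since each lies on that cycle.
Every edge lies on some cycle, so there are no bridges.

none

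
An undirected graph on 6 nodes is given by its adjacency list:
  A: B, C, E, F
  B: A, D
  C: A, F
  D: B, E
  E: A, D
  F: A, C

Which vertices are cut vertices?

Removing A increases the component count from 1 to 2, so A is a cut vertex.
By contrast removing C leaves 1 component; it is not a cut vertex. No other vertex is a cut vertex either.

A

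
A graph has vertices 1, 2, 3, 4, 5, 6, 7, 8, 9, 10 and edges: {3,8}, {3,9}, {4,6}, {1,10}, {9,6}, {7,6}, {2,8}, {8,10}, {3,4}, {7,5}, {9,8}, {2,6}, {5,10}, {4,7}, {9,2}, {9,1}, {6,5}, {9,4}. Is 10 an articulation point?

No

Deleting 10 leaves 1 component (was 1) (its neighbors 1, 5, 8 remain connected to each other), so 10 is not a cut vertex.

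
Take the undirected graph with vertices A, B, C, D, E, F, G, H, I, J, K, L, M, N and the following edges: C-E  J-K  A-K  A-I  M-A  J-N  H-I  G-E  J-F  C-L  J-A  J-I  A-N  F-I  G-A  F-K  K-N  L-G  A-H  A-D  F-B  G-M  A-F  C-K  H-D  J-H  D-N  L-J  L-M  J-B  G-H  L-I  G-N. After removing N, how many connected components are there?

1

With N gone, the remaining components are: {A, B, C, D, E, F, G, H, I, J, K, L, M}.
That is 1 component.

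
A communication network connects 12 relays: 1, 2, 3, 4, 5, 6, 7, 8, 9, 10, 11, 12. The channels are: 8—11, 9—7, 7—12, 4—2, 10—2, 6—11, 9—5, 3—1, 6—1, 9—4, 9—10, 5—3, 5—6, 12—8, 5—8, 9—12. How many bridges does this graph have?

The edges on the cycle 9-4-2-10-9 are not bridges since each lies on that cycle.
Every edge lies on some cycle, so there are no bridges.

0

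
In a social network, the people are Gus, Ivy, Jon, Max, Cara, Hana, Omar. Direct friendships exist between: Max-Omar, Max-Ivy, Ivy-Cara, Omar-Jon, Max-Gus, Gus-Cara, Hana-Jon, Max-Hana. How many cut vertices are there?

1

Removing Max increases the component count from 1 to 2, so Max is a cut vertex.
By contrast removing Hana leaves 1 component; it is not a cut vertex. No other vertex is a cut vertex either.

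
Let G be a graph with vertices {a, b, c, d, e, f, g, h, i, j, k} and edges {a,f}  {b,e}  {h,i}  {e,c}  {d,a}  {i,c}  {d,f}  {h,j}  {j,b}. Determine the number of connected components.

g is isolated — a component by itself.
k is isolated — a component by itself.
Starting from a we can reach a, d, f. That is one component of size 3.
Starting from b we can reach b, c, e, h, i, j. That is one component of size 6.
Total: 4 components.

4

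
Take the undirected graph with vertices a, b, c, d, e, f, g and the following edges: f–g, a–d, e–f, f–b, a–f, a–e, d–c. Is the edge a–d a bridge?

Yes

Removing a–d leaves no path between a and d: the component count goes from 1 to 2. So it is a bridge.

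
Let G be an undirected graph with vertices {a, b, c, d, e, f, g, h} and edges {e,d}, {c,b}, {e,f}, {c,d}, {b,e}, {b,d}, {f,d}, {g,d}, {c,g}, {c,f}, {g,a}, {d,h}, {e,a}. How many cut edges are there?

The edges on the cycle c-b-e-f-d-g-c are not bridges since each lies on that cycle.
But removing h - d disconnects h from d — this is a bridge.

1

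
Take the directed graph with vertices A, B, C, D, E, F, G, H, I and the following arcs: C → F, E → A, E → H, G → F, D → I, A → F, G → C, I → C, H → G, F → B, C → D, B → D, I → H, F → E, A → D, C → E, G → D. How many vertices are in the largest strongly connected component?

9

{A, B, C, D, E, F, G, H, I} are all mutually reachable — one SCC of size 9.
The largest has 9 vertices.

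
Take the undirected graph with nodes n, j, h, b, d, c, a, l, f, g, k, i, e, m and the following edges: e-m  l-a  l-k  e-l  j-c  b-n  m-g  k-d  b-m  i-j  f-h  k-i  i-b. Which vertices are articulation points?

Removing b increases the component count from 2 to 3, so b is a cut vertex.
Removing i increases the component count from 2 to 3, so i is a cut vertex.
Removing j increases the component count from 2 to 3, so j is a cut vertex.
Likewise k, l, m are cut vertices.
By contrast removing g leaves 2 components; it is not a cut vertex. No other vertex is a cut vertex either.

b, i, j, k, l, m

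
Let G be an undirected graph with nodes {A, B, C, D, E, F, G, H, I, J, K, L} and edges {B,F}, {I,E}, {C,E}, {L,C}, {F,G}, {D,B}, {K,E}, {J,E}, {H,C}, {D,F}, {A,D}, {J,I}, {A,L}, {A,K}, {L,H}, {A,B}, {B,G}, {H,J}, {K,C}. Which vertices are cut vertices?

Removing A increases the component count from 1 to 2, so A is a cut vertex.
By contrast removing I leaves 1 component; it is not a cut vertex. No other vertex is a cut vertex either.

A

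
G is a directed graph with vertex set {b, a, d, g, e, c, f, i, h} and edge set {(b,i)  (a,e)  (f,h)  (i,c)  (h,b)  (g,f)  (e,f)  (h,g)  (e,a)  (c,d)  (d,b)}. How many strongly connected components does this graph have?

{b, c, d, i} are all mutually reachable — one SCC of size 4.
{f, g, h} are all mutually reachable — one SCC of size 3.
{a, e} are all mutually reachable — one SCC of size 2.
That gives 3 strongly connected components.

3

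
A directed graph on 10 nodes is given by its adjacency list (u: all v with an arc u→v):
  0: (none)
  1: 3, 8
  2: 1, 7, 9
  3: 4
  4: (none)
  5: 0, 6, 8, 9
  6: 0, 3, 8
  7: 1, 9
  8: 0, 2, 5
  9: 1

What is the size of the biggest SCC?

{1, 2, 5, 6, 7, 8, 9} are all mutually reachable — one SCC of size 7.
{0} is an SCC by itself.
{4} is an SCC by itself.
{3} is an SCC by itself.
The largest has 7 vertices.

7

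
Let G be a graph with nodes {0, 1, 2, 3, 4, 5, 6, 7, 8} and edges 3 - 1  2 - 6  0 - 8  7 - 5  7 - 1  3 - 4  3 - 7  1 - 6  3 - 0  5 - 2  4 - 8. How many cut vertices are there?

Removing 3 increases the component count from 1 to 2, so 3 is a cut vertex.
By contrast removing 7 leaves 1 component; it is not a cut vertex. No other vertex is a cut vertex either.

1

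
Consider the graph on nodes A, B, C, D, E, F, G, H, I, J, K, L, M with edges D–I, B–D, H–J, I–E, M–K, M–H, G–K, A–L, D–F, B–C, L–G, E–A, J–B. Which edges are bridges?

B-C, D-F

The edges on the cycle M-H-J-B-D-I-E-A-L-G-K-M are not bridges since each lies on that cycle.
But removing C–B disconnects C from B; removing D–F disconnects D from F — these are bridges.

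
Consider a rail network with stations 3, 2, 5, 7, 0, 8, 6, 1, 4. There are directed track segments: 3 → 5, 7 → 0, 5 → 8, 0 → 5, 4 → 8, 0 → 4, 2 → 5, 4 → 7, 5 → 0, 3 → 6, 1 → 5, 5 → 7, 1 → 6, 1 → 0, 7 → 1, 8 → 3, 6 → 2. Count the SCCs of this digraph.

1

{0, 1, 2, 3, 4, 5, 6, 7, 8} are all mutually reachable — one SCC of size 9.
That gives 1 strongly connected component.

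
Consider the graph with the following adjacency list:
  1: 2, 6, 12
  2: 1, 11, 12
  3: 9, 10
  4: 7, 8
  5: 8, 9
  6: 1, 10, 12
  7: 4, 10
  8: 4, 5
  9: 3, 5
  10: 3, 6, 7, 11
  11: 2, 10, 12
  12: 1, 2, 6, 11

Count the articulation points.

Removing 10 increases the component count from 1 to 2, so 10 is a cut vertex.
By contrast removing 5 leaves 1 component; it is not a cut vertex. No other vertex is a cut vertex either.

1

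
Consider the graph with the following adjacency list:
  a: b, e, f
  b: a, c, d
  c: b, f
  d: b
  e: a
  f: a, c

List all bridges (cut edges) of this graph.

a-e, b-d

The edges on the cycle f-c-b-a-f are not bridges since each lies on that cycle.
But removing a-e disconnects a from e; removing b-d disconnects b from d — these are bridges.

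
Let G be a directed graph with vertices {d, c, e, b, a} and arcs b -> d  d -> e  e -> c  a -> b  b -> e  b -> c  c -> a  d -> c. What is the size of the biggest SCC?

5

{a, b, c, d, e} are all mutually reachable — one SCC of size 5.
The largest has 5 vertices.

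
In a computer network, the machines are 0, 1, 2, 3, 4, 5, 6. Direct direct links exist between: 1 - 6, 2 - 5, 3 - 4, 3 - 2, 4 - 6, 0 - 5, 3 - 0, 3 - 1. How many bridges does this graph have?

0

The edges on the cycle 3-2-5-0-3 are not bridges since each lies on that cycle.
Every edge lies on some cycle, so there are no bridges.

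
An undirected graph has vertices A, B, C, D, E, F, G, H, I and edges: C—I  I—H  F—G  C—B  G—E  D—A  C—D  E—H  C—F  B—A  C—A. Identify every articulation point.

Removing C increases the component count from 1 to 2, so C is a cut vertex.
By contrast removing A leaves 1 component; it is not a cut vertex. No other vertex is a cut vertex either.

C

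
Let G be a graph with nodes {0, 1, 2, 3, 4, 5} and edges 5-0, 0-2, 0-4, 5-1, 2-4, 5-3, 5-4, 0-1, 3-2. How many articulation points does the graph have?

0

Removing 5, for instance, still leaves 1 component. No single vertex removal increases the component count — the graph has no articulation points.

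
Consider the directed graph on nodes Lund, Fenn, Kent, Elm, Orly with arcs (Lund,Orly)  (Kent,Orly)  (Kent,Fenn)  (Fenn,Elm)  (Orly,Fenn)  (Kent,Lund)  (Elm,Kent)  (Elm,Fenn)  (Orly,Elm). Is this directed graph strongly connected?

Yes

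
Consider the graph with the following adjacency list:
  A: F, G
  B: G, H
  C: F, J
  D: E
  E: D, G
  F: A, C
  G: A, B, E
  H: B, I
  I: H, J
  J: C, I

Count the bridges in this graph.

2

The edges on the cycle G-B-H-I-J-C-F-A-G are not bridges since each lies on that cycle.
But removing E-D disconnects E from D; removing G-E disconnects G from E — these are bridges.
That makes 2 bridges.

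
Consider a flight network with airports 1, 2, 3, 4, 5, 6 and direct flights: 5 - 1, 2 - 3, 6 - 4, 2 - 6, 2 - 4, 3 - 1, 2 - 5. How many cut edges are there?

The edges on the cycle 2-6-4-2 are not bridges since each lies on that cycle.
Every edge lies on some cycle, so there are no bridges.

0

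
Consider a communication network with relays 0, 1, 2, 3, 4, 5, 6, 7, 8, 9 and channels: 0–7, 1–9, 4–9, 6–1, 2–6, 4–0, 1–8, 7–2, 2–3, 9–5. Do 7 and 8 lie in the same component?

From 7 we can reach 0, 1, 2, 3, 4, 5, 6, 7, 8, 9, which includes 8.

Yes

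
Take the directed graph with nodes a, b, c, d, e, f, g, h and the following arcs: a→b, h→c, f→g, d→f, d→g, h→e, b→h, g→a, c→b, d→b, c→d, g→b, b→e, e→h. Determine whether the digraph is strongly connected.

From d we can reach every vertex (a, b, c, d, e, f, g, h), and every vertex can reach d (a, b, c, d, e, f, g, h). So the whole graph is one strongly connected component.

Yes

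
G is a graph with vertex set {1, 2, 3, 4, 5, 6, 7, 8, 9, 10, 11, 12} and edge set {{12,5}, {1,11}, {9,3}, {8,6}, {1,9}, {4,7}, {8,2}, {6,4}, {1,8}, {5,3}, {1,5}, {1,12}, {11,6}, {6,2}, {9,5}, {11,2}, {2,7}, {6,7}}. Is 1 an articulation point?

Yes

Deleting 1 raises the number of components from 2 to 3, so 1 is a cut vertex.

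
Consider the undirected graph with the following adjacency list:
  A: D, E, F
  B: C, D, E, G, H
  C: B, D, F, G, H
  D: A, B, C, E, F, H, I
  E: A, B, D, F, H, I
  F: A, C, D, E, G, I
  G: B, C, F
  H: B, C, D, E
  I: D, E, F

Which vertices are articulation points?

Removing A, for instance, still leaves 1 component. No single vertex removal increases the component count — the graph has no articulation points.

none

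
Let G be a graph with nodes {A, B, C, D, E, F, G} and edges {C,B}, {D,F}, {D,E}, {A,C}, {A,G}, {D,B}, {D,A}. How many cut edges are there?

3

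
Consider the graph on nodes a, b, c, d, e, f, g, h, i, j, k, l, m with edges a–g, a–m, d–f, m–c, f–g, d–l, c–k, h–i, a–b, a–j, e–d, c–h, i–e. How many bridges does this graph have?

The edges on the cycle a-m-c-h-i-e-d-f-g-a are not bridges since each lies on that cycle.
But removing c–k disconnects c from k; removing a–b disconnects a from b; removing l–d disconnects l from d; removing a–j disconnects a from j — these are bridges.
That makes 4 bridges.

4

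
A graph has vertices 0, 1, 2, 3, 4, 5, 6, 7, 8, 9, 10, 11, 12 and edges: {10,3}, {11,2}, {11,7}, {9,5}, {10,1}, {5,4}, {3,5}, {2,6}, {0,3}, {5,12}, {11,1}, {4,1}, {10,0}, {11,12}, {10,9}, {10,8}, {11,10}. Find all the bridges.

The edges on the cycle 10-0-3-10 are not bridges since each lies on that cycle.
But removing 2—6 disconnects 2 from 6; removing 10—8 disconnects 10 from 8; removing 2—11 disconnects 2 from 11; removing 7—11 disconnects 7 from 11 — these are bridges.

10-8, 11-2, 11-7, 2-6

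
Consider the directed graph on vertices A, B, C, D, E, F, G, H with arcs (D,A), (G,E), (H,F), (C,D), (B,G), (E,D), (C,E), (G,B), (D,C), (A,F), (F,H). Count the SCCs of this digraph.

4

{C, D, E} are all mutually reachable — one SCC of size 3.
{B, G} are all mutually reachable — one SCC of size 2.
{F, H} are all mutually reachable — one SCC of size 2.
{A} is an SCC by itself.
That gives 4 strongly connected components.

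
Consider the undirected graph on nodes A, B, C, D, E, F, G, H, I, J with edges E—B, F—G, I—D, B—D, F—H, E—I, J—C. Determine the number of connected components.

4

A is isolated — a component by itself.
Starting from C we can reach C, J. That is one component of size 2.
Starting from F we can reach F, G, H. That is one component of size 3.
Starting from B we can reach B, D, E, I. That is one component of size 4.
Total: 4 components.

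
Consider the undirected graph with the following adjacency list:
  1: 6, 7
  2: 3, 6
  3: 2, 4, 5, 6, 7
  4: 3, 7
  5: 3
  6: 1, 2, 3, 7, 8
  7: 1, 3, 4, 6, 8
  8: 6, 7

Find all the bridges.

3-5

The edges on the cycle 7-3-4-7 are not bridges since each lies on that cycle.
But removing 3-5 disconnects 3 from 5 — this is a bridge.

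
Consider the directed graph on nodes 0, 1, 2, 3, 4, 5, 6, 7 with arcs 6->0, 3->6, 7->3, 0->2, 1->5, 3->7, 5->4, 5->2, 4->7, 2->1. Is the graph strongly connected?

From 6 we can reach every vertex (0, 1, 2, 3, 4, 5, 6, 7), and every vertex can reach 6 (0, 1, 2, 3, 4, 5, 6, 7). So the whole graph is one strongly connected component.

Yes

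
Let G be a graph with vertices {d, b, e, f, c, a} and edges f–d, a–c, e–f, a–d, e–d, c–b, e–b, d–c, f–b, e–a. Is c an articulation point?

Deleting c leaves 1 component (was 1) (its neighbors a, b, d remain connected to each other), so c is not a cut vertex.

No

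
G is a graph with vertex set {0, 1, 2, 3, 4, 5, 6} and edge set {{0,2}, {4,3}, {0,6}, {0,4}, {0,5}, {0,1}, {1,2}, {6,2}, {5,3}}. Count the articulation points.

1

Removing 0 increases the component count from 1 to 2, so 0 is a cut vertex.
By contrast removing 4 leaves 1 component; it is not a cut vertex. No other vertex is a cut vertex either.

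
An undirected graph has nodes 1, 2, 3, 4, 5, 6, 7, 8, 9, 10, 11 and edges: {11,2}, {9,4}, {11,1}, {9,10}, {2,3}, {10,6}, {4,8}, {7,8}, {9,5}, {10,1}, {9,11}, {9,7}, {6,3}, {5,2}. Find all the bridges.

The edges on the cycle 9-4-8-7-9 are not bridges since each lies on that cycle.
Every edge lies on some cycle, so there are no bridges.

none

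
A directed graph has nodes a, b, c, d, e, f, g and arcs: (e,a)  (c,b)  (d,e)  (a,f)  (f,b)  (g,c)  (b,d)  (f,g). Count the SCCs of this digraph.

{a, b, c, d, e, f, g} are all mutually reachable — one SCC of size 7.
That gives 1 strongly connected component.

1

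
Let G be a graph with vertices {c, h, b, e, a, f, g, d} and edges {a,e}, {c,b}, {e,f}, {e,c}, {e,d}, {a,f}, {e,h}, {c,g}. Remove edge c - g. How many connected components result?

Before removal there is 1 component.
c - g is a bridge — removing it separates c's side from g's side.
After removal: 2 components.

2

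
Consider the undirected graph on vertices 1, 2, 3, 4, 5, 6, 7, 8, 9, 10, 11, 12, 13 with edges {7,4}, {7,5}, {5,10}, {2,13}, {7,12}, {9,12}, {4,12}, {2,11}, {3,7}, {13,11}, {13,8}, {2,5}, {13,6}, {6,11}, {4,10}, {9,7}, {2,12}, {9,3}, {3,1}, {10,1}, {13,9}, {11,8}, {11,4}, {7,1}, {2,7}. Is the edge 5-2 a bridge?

No

After removing 5-2, the path 5-7-2 still connects them, so the edge is not a bridge.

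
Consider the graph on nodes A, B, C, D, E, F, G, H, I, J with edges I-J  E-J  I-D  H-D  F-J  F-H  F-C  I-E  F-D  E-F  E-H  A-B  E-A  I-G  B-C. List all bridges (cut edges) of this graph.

G-I

The edges on the cycle E-A-B-C-F-E are not bridges since each lies on that cycle.
But removing I-G disconnects I from G — this is a bridge.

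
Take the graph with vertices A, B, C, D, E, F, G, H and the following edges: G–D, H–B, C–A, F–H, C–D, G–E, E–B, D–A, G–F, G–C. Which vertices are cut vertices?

G

Removing G increases the component count from 1 to 2, so G is a cut vertex.
By contrast removing E leaves 1 component; it is not a cut vertex. No other vertex is a cut vertex either.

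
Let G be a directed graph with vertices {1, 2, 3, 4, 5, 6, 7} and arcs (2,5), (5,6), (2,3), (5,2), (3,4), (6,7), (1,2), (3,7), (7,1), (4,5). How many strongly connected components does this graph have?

1

{1, 2, 3, 4, 5, 6, 7} are all mutually reachable — one SCC of size 7.
That gives 1 strongly connected component.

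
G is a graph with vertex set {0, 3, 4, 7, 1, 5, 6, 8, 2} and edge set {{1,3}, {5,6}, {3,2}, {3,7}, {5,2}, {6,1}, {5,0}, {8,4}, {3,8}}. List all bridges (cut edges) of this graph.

The edges on the cycle 5-6-1-3-2-5 are not bridges since each lies on that cycle.
But removing 8–4 disconnects 8 from 4; removing 3–8 disconnects 3 from 8; removing 3–7 disconnects 3 from 7; removing 5–0 disconnects 5 from 0 — these are bridges.

0-5, 3-7, 3-8, 4-8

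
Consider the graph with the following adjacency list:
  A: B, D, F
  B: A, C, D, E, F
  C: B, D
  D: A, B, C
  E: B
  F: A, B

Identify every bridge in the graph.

B-E

The edges on the cycle B-A-D-B are not bridges since each lies on that cycle.
But removing E-B disconnects E from B — this is a bridge.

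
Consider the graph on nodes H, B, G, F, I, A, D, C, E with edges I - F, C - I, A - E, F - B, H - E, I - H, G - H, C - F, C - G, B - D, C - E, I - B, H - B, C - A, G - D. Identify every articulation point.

none

Removing B, for instance, still leaves 1 component. No single vertex removal increases the component count — the graph has no articulation points.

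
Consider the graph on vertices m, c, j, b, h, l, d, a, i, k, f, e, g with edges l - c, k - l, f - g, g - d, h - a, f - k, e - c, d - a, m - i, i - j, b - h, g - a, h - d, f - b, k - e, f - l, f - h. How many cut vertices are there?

2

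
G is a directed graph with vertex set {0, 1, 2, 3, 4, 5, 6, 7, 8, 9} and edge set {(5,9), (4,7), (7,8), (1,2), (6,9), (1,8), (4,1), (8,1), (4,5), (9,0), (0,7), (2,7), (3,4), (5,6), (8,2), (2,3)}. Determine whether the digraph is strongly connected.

Yes

From 9 we can reach every vertex (0, 1, 2, 3, 4, 5, 6, 7, 8, 9), and every vertex can reach 9 (0, 1, 2, 3, 4, 5, 6, 7, 8, 9). So the whole graph is one strongly connected component.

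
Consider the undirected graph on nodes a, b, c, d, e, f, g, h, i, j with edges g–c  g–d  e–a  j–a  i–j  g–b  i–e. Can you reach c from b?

From b we can reach b, c, d, g, which includes c.

Yes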